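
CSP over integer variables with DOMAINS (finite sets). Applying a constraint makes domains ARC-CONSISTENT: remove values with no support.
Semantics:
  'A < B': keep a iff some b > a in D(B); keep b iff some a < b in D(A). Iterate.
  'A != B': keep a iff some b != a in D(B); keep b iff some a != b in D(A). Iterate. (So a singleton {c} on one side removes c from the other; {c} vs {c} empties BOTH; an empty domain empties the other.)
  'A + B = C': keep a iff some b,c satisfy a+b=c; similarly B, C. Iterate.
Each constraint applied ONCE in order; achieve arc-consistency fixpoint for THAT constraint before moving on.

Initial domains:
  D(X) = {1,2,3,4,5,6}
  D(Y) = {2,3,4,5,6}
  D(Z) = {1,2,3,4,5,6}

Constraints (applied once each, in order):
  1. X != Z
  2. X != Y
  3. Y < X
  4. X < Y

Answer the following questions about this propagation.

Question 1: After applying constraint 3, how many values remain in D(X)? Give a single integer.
Constraint 1 (X != Z) on D(X)={1,2,3,4,5,6} D(Z)={1,2,3,4,5,6}: no change
Constraint 2 (X != Y) on D(X)={1,2,3,4,5,6} D(Y)={2,3,4,5,6}: no change
Constraint 3 (Y < X) on D(Y)={2,3,4,5,6} D(X)={1,2,3,4,5,6}: Y {2,3,4,5,6}->{2,3,4,5}; X {1,2,3,4,5,6}->{3,4,5,6}
So after constraint 3: D(X)={3,4,5,6}, size = 4

Answer: 4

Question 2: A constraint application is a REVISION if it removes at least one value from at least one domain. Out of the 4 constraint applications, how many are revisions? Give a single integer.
Answer: 2

Derivation:
Constraint 1 (X != Z) on D(X)={1,2,3,4,5,6} D(Z)={1,2,3,4,5,6}: no change => not a revision
Constraint 2 (X != Y) on D(X)={1,2,3,4,5,6} D(Y)={2,3,4,5,6}: no change => not a revision
Constraint 3 (Y < X) on D(Y)={2,3,4,5,6} D(X)={1,2,3,4,5,6}: Y {2,3,4,5,6}->{2,3,4,5}; X {1,2,3,4,5,6}->{3,4,5,6} => REVISION
Constraint 4 (X < Y) on D(X)={3,4,5,6} D(Y)={2,3,4,5}: X {3,4,5,6}->{3,4}; Y {2,3,4,5}->{4,5} => REVISION
Total revisions = 2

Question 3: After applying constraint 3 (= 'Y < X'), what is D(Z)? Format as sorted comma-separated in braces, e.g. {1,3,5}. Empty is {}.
Answer: {1,2,3,4,5,6}

Derivation:
Constraint 1 (X != Z) on D(X)={1,2,3,4,5,6} D(Z)={1,2,3,4,5,6}: no change
Constraint 2 (X != Y) on D(X)={1,2,3,4,5,6} D(Y)={2,3,4,5,6}: no change
Constraint 3 (Y < X) on D(Y)={2,3,4,5,6} D(X)={1,2,3,4,5,6}: Y {2,3,4,5,6}->{2,3,4,5}; X {1,2,3,4,5,6}->{3,4,5,6}
So after constraint 3: D(Z) = {1,2,3,4,5,6}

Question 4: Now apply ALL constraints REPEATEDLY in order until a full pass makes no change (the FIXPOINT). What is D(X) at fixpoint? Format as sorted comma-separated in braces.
pass 0 (initial): D(X)={1,2,3,4,5,6}
pass 1: X {1,2,3,4,5,6}->{3,4}; Y {2,3,4,5,6}->{4,5}
pass 2: X {3,4}->{}; Y {4,5}->{}
pass 3: Z {1,2,3,4,5,6}->{}
pass 4: no change
Fixpoint after 4 passes: D(X) = {}

Answer: {}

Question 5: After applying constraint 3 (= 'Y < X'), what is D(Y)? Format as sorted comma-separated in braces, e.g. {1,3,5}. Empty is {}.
Answer: {2,3,4,5}

Derivation:
Constraint 1 (X != Z) on D(X)={1,2,3,4,5,6} D(Z)={1,2,3,4,5,6}: no change
Constraint 2 (X != Y) on D(X)={1,2,3,4,5,6} D(Y)={2,3,4,5,6}: no change
Constraint 3 (Y < X) on D(Y)={2,3,4,5,6} D(X)={1,2,3,4,5,6}: Y {2,3,4,5,6}->{2,3,4,5}; X {1,2,3,4,5,6}->{3,4,5,6}
So after constraint 3: D(Y) = {2,3,4,5}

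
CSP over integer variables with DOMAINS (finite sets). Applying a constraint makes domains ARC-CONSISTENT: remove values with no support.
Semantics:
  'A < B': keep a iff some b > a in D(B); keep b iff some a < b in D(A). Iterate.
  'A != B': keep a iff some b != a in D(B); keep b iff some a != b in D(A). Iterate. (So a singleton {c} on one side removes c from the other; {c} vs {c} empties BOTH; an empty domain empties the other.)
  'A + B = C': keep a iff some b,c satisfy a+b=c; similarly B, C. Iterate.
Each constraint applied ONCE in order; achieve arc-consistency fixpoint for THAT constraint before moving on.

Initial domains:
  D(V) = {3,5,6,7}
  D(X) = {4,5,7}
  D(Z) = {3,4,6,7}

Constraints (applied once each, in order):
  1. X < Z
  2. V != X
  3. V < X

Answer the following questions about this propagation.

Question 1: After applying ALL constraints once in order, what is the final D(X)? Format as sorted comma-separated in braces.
Constraint 1 (X < Z) on D(X)={4,5,7} D(Z)={3,4,6,7}: X {4,5,7}->{4,5}; Z {3,4,6,7}->{6,7}
Constraint 2 (V != X) on D(V)={3,5,6,7} D(X)={4,5}: no change
Constraint 3 (V < X) on D(V)={3,5,6,7} D(X)={4,5}: V {3,5,6,7}->{3}
So after all 3 constraints: D(X) = {4,5}

Answer: {4,5}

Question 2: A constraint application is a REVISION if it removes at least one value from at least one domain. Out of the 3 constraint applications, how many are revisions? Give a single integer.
Constraint 1 (X < Z) on D(X)={4,5,7} D(Z)={3,4,6,7}: X {4,5,7}->{4,5}; Z {3,4,6,7}->{6,7} => REVISION
Constraint 2 (V != X) on D(V)={3,5,6,7} D(X)={4,5}: no change => not a revision
Constraint 3 (V < X) on D(V)={3,5,6,7} D(X)={4,5}: V {3,5,6,7}->{3} => REVISION
Total revisions = 2

Answer: 2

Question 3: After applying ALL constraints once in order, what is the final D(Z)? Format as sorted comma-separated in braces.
Constraint 1 (X < Z) on D(X)={4,5,7} D(Z)={3,4,6,7}: X {4,5,7}->{4,5}; Z {3,4,6,7}->{6,7}
Constraint 2 (V != X) on D(V)={3,5,6,7} D(X)={4,5}: no change
Constraint 3 (V < X) on D(V)={3,5,6,7} D(X)={4,5}: V {3,5,6,7}->{3}
So after all 3 constraints: D(Z) = {6,7}

Answer: {6,7}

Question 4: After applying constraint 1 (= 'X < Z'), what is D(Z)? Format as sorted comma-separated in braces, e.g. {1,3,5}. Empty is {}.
Answer: {6,7}

Derivation:
Constraint 1 (X < Z) on D(X)={4,5,7} D(Z)={3,4,6,7}: X {4,5,7}->{4,5}; Z {3,4,6,7}->{6,7}
So after constraint 1: D(Z) = {6,7}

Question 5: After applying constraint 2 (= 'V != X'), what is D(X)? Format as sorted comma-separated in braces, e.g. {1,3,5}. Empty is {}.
Answer: {4,5}

Derivation:
Constraint 1 (X < Z) on D(X)={4,5,7} D(Z)={3,4,6,7}: X {4,5,7}->{4,5}; Z {3,4,6,7}->{6,7}
Constraint 2 (V != X) on D(V)={3,5,6,7} D(X)={4,5}: no change
So after constraint 2: D(X) = {4,5}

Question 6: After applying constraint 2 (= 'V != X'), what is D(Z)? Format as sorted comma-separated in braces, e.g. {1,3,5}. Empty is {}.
Constraint 1 (X < Z) on D(X)={4,5,7} D(Z)={3,4,6,7}: X {4,5,7}->{4,5}; Z {3,4,6,7}->{6,7}
Constraint 2 (V != X) on D(V)={3,5,6,7} D(X)={4,5}: no change
So after constraint 2: D(Z) = {6,7}

Answer: {6,7}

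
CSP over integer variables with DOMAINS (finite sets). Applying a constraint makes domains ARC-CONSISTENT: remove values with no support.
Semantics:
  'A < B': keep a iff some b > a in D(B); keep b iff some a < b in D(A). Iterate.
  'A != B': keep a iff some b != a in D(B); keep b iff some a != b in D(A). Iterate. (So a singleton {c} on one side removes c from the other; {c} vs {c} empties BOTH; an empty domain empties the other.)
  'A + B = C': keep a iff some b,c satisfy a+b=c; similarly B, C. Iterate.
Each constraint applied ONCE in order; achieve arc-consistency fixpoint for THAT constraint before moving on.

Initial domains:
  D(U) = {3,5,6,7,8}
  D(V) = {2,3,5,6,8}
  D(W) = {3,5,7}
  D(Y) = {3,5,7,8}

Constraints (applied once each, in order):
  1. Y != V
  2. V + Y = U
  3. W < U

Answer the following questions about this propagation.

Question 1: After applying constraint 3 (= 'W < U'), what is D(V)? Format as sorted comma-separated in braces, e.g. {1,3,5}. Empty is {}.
Answer: {2,3,5}

Derivation:
Constraint 1 (Y != V) on D(Y)={3,5,7,8} D(V)={2,3,5,6,8}: no change
Constraint 2 (V + Y = U) on D(V)={2,3,5,6,8} D(Y)={3,5,7,8} D(U)={3,5,6,7,8}: V {2,3,5,6,8}->{2,3,5}; Y {3,5,7,8}->{3,5}; U {3,5,6,7,8}->{5,6,7,8}
Constraint 3 (W < U) on D(W)={3,5,7} D(U)={5,6,7,8}: no change
So after constraint 3: D(V) = {2,3,5}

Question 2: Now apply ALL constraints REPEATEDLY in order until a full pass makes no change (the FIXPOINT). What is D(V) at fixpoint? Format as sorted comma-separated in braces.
pass 0 (initial): D(V)={2,3,5,6,8}
pass 1: U {3,5,6,7,8}->{5,6,7,8}; V {2,3,5,6,8}->{2,3,5}; Y {3,5,7,8}->{3,5}
pass 2: no change
Fixpoint after 2 passes: D(V) = {2,3,5}

Answer: {2,3,5}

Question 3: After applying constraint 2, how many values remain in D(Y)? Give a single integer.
Constraint 1 (Y != V) on D(Y)={3,5,7,8} D(V)={2,3,5,6,8}: no change
Constraint 2 (V + Y = U) on D(V)={2,3,5,6,8} D(Y)={3,5,7,8} D(U)={3,5,6,7,8}: V {2,3,5,6,8}->{2,3,5}; Y {3,5,7,8}->{3,5}; U {3,5,6,7,8}->{5,6,7,8}
So after constraint 2: D(Y)={3,5}, size = 2

Answer: 2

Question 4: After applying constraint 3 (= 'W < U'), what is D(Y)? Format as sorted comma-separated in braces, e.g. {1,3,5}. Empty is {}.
Answer: {3,5}

Derivation:
Constraint 1 (Y != V) on D(Y)={3,5,7,8} D(V)={2,3,5,6,8}: no change
Constraint 2 (V + Y = U) on D(V)={2,3,5,6,8} D(Y)={3,5,7,8} D(U)={3,5,6,7,8}: V {2,3,5,6,8}->{2,3,5}; Y {3,5,7,8}->{3,5}; U {3,5,6,7,8}->{5,6,7,8}
Constraint 3 (W < U) on D(W)={3,5,7} D(U)={5,6,7,8}: no change
So after constraint 3: D(Y) = {3,5}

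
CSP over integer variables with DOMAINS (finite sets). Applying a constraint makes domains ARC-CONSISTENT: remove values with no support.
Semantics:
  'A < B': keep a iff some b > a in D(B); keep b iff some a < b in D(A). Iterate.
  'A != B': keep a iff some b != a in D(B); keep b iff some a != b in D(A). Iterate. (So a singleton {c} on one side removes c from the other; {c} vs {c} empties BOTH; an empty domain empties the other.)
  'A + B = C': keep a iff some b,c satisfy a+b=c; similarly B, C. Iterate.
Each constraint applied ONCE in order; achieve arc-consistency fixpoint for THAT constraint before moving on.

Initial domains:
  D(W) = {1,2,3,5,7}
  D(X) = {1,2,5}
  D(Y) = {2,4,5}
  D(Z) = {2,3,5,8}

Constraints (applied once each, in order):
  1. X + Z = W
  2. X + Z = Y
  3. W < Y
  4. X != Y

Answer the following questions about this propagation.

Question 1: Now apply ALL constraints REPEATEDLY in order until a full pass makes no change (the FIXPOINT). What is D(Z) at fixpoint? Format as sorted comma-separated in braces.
pass 0 (initial): D(Z)={2,3,5,8}
pass 1: W {1,2,3,5,7}->{3}; X {1,2,5}->{1,2}; Y {2,4,5}->{4,5}; Z {2,3,5,8}->{2,3}
pass 2: W {3}->{}; X {1,2}->{}; Y {4,5}->{}; Z {2,3}->{}
pass 3: no change
Fixpoint after 3 passes: D(Z) = {}

Answer: {}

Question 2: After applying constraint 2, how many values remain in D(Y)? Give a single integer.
Answer: 2

Derivation:
Constraint 1 (X + Z = W) on D(X)={1,2,5} D(Z)={2,3,5,8} D(W)={1,2,3,5,7}: Z {2,3,5,8}->{2,3,5}; W {1,2,3,5,7}->{3,5,7}
Constraint 2 (X + Z = Y) on D(X)={1,2,5} D(Z)={2,3,5} D(Y)={2,4,5}: X {1,2,5}->{1,2}; Z {2,3,5}->{2,3}; Y {2,4,5}->{4,5}
So after constraint 2: D(Y)={4,5}, size = 2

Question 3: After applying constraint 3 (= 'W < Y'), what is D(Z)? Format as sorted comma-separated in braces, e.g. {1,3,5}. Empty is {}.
Answer: {2,3}

Derivation:
Constraint 1 (X + Z = W) on D(X)={1,2,5} D(Z)={2,3,5,8} D(W)={1,2,3,5,7}: Z {2,3,5,8}->{2,3,5}; W {1,2,3,5,7}->{3,5,7}
Constraint 2 (X + Z = Y) on D(X)={1,2,5} D(Z)={2,3,5} D(Y)={2,4,5}: X {1,2,5}->{1,2}; Z {2,3,5}->{2,3}; Y {2,4,5}->{4,5}
Constraint 3 (W < Y) on D(W)={3,5,7} D(Y)={4,5}: W {3,5,7}->{3}
So after constraint 3: D(Z) = {2,3}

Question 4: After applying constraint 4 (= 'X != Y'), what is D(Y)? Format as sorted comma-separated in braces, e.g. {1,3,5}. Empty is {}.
Constraint 1 (X + Z = W) on D(X)={1,2,5} D(Z)={2,3,5,8} D(W)={1,2,3,5,7}: Z {2,3,5,8}->{2,3,5}; W {1,2,3,5,7}->{3,5,7}
Constraint 2 (X + Z = Y) on D(X)={1,2,5} D(Z)={2,3,5} D(Y)={2,4,5}: X {1,2,5}->{1,2}; Z {2,3,5}->{2,3}; Y {2,4,5}->{4,5}
Constraint 3 (W < Y) on D(W)={3,5,7} D(Y)={4,5}: W {3,5,7}->{3}
Constraint 4 (X != Y) on D(X)={1,2} D(Y)={4,5}: no change
So after constraint 4: D(Y) = {4,5}

Answer: {4,5}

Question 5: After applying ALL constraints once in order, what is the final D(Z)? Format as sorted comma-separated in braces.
Constraint 1 (X + Z = W) on D(X)={1,2,5} D(Z)={2,3,5,8} D(W)={1,2,3,5,7}: Z {2,3,5,8}->{2,3,5}; W {1,2,3,5,7}->{3,5,7}
Constraint 2 (X + Z = Y) on D(X)={1,2,5} D(Z)={2,3,5} D(Y)={2,4,5}: X {1,2,5}->{1,2}; Z {2,3,5}->{2,3}; Y {2,4,5}->{4,5}
Constraint 3 (W < Y) on D(W)={3,5,7} D(Y)={4,5}: W {3,5,7}->{3}
Constraint 4 (X != Y) on D(X)={1,2} D(Y)={4,5}: no change
So after all 4 constraints: D(Z) = {2,3}

Answer: {2,3}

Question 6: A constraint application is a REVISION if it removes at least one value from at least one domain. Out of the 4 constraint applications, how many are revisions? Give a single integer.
Constraint 1 (X + Z = W) on D(X)={1,2,5} D(Z)={2,3,5,8} D(W)={1,2,3,5,7}: Z {2,3,5,8}->{2,3,5}; W {1,2,3,5,7}->{3,5,7} => REVISION
Constraint 2 (X + Z = Y) on D(X)={1,2,5} D(Z)={2,3,5} D(Y)={2,4,5}: X {1,2,5}->{1,2}; Z {2,3,5}->{2,3}; Y {2,4,5}->{4,5} => REVISION
Constraint 3 (W < Y) on D(W)={3,5,7} D(Y)={4,5}: W {3,5,7}->{3} => REVISION
Constraint 4 (X != Y) on D(X)={1,2} D(Y)={4,5}: no change => not a revision
Total revisions = 3

Answer: 3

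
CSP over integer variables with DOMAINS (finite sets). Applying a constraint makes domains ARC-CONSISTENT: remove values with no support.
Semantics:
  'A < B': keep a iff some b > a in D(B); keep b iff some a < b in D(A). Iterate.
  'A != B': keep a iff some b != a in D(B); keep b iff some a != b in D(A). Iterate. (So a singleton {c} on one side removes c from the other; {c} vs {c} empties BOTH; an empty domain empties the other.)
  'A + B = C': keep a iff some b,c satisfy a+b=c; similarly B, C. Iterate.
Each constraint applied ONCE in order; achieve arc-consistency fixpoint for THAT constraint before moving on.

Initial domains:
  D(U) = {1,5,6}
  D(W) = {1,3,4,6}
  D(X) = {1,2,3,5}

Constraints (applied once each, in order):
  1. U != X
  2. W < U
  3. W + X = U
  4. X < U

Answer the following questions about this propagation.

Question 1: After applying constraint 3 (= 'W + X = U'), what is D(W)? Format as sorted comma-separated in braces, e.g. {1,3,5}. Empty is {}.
Constraint 1 (U != X) on D(U)={1,5,6} D(X)={1,2,3,5}: no change
Constraint 2 (W < U) on D(W)={1,3,4,6} D(U)={1,5,6}: W {1,3,4,6}->{1,3,4}; U {1,5,6}->{5,6}
Constraint 3 (W + X = U) on D(W)={1,3,4} D(X)={1,2,3,5} D(U)={5,6}: no change
So after constraint 3: D(W) = {1,3,4}

Answer: {1,3,4}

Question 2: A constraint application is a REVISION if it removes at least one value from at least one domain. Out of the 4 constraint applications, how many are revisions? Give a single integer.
Answer: 1

Derivation:
Constraint 1 (U != X) on D(U)={1,5,6} D(X)={1,2,3,5}: no change => not a revision
Constraint 2 (W < U) on D(W)={1,3,4,6} D(U)={1,5,6}: W {1,3,4,6}->{1,3,4}; U {1,5,6}->{5,6} => REVISION
Constraint 3 (W + X = U) on D(W)={1,3,4} D(X)={1,2,3,5} D(U)={5,6}: no change => not a revision
Constraint 4 (X < U) on D(X)={1,2,3,5} D(U)={5,6}: no change => not a revision
Total revisions = 1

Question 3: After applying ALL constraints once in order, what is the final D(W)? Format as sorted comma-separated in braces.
Answer: {1,3,4}

Derivation:
Constraint 1 (U != X) on D(U)={1,5,6} D(X)={1,2,3,5}: no change
Constraint 2 (W < U) on D(W)={1,3,4,6} D(U)={1,5,6}: W {1,3,4,6}->{1,3,4}; U {1,5,6}->{5,6}
Constraint 3 (W + X = U) on D(W)={1,3,4} D(X)={1,2,3,5} D(U)={5,6}: no change
Constraint 4 (X < U) on D(X)={1,2,3,5} D(U)={5,6}: no change
So after all 4 constraints: D(W) = {1,3,4}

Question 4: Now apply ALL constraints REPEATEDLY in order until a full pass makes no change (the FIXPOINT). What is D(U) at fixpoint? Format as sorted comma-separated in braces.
Answer: {5,6}

Derivation:
pass 0 (initial): D(U)={1,5,6}
pass 1: U {1,5,6}->{5,6}; W {1,3,4,6}->{1,3,4}
pass 2: no change
Fixpoint after 2 passes: D(U) = {5,6}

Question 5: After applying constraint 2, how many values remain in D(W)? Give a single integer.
Answer: 3

Derivation:
Constraint 1 (U != X) on D(U)={1,5,6} D(X)={1,2,3,5}: no change
Constraint 2 (W < U) on D(W)={1,3,4,6} D(U)={1,5,6}: W {1,3,4,6}->{1,3,4}; U {1,5,6}->{5,6}
So after constraint 2: D(W)={1,3,4}, size = 3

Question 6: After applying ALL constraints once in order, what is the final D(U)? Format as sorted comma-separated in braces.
Answer: {5,6}

Derivation:
Constraint 1 (U != X) on D(U)={1,5,6} D(X)={1,2,3,5}: no change
Constraint 2 (W < U) on D(W)={1,3,4,6} D(U)={1,5,6}: W {1,3,4,6}->{1,3,4}; U {1,5,6}->{5,6}
Constraint 3 (W + X = U) on D(W)={1,3,4} D(X)={1,2,3,5} D(U)={5,6}: no change
Constraint 4 (X < U) on D(X)={1,2,3,5} D(U)={5,6}: no change
So after all 4 constraints: D(U) = {5,6}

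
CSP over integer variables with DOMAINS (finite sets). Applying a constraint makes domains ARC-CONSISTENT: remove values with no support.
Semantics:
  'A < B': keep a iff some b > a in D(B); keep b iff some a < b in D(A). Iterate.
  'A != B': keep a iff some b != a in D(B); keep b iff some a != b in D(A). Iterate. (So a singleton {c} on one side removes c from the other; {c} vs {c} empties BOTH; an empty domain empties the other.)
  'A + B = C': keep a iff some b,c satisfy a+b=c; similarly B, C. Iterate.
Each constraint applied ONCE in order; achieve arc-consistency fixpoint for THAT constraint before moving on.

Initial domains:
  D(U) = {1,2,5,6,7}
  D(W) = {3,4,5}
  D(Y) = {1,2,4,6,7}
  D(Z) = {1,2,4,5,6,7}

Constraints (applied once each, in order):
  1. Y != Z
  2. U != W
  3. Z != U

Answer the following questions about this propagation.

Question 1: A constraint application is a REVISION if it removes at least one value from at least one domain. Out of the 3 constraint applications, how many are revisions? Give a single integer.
Answer: 0

Derivation:
Constraint 1 (Y != Z) on D(Y)={1,2,4,6,7} D(Z)={1,2,4,5,6,7}: no change => not a revision
Constraint 2 (U != W) on D(U)={1,2,5,6,7} D(W)={3,4,5}: no change => not a revision
Constraint 3 (Z != U) on D(Z)={1,2,4,5,6,7} D(U)={1,2,5,6,7}: no change => not a revision
Total revisions = 0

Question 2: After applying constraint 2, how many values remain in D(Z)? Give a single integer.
Answer: 6

Derivation:
Constraint 1 (Y != Z) on D(Y)={1,2,4,6,7} D(Z)={1,2,4,5,6,7}: no change
Constraint 2 (U != W) on D(U)={1,2,5,6,7} D(W)={3,4,5}: no change
So after constraint 2: D(Z)={1,2,4,5,6,7}, size = 6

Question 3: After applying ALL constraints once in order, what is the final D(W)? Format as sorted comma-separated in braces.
Constraint 1 (Y != Z) on D(Y)={1,2,4,6,7} D(Z)={1,2,4,5,6,7}: no change
Constraint 2 (U != W) on D(U)={1,2,5,6,7} D(W)={3,4,5}: no change
Constraint 3 (Z != U) on D(Z)={1,2,4,5,6,7} D(U)={1,2,5,6,7}: no change
So after all 3 constraints: D(W) = {3,4,5}

Answer: {3,4,5}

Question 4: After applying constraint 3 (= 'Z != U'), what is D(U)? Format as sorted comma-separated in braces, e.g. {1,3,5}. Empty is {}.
Constraint 1 (Y != Z) on D(Y)={1,2,4,6,7} D(Z)={1,2,4,5,6,7}: no change
Constraint 2 (U != W) on D(U)={1,2,5,6,7} D(W)={3,4,5}: no change
Constraint 3 (Z != U) on D(Z)={1,2,4,5,6,7} D(U)={1,2,5,6,7}: no change
So after constraint 3: D(U) = {1,2,5,6,7}

Answer: {1,2,5,6,7}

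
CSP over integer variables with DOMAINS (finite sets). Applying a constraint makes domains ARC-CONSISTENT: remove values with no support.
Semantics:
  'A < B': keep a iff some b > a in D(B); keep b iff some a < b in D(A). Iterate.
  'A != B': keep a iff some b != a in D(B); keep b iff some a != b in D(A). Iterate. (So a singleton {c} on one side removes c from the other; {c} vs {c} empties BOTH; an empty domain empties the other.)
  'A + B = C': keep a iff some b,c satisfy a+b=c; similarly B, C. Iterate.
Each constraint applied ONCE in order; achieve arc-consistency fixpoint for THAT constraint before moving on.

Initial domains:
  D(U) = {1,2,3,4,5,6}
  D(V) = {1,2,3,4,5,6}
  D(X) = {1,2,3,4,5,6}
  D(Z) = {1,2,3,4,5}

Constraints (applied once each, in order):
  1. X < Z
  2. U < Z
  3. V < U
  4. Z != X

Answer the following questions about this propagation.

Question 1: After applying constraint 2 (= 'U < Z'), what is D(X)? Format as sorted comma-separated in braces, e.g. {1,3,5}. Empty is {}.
Answer: {1,2,3,4}

Derivation:
Constraint 1 (X < Z) on D(X)={1,2,3,4,5,6} D(Z)={1,2,3,4,5}: X {1,2,3,4,5,6}->{1,2,3,4}; Z {1,2,3,4,5}->{2,3,4,5}
Constraint 2 (U < Z) on D(U)={1,2,3,4,5,6} D(Z)={2,3,4,5}: U {1,2,3,4,5,6}->{1,2,3,4}
So after constraint 2: D(X) = {1,2,3,4}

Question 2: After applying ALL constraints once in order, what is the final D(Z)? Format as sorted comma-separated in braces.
Answer: {2,3,4,5}

Derivation:
Constraint 1 (X < Z) on D(X)={1,2,3,4,5,6} D(Z)={1,2,3,4,5}: X {1,2,3,4,5,6}->{1,2,3,4}; Z {1,2,3,4,5}->{2,3,4,5}
Constraint 2 (U < Z) on D(U)={1,2,3,4,5,6} D(Z)={2,3,4,5}: U {1,2,3,4,5,6}->{1,2,3,4}
Constraint 3 (V < U) on D(V)={1,2,3,4,5,6} D(U)={1,2,3,4}: V {1,2,3,4,5,6}->{1,2,3}; U {1,2,3,4}->{2,3,4}
Constraint 4 (Z != X) on D(Z)={2,3,4,5} D(X)={1,2,3,4}: no change
So after all 4 constraints: D(Z) = {2,3,4,5}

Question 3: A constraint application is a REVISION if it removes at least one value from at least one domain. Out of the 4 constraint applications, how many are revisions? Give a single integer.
Constraint 1 (X < Z) on D(X)={1,2,3,4,5,6} D(Z)={1,2,3,4,5}: X {1,2,3,4,5,6}->{1,2,3,4}; Z {1,2,3,4,5}->{2,3,4,5} => REVISION
Constraint 2 (U < Z) on D(U)={1,2,3,4,5,6} D(Z)={2,3,4,5}: U {1,2,3,4,5,6}->{1,2,3,4} => REVISION
Constraint 3 (V < U) on D(V)={1,2,3,4,5,6} D(U)={1,2,3,4}: V {1,2,3,4,5,6}->{1,2,3}; U {1,2,3,4}->{2,3,4} => REVISION
Constraint 4 (Z != X) on D(Z)={2,3,4,5} D(X)={1,2,3,4}: no change => not a revision
Total revisions = 3

Answer: 3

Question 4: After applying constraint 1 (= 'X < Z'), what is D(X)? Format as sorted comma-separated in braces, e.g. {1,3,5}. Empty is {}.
Answer: {1,2,3,4}

Derivation:
Constraint 1 (X < Z) on D(X)={1,2,3,4,5,6} D(Z)={1,2,3,4,5}: X {1,2,3,4,5,6}->{1,2,3,4}; Z {1,2,3,4,5}->{2,3,4,5}
So after constraint 1: D(X) = {1,2,3,4}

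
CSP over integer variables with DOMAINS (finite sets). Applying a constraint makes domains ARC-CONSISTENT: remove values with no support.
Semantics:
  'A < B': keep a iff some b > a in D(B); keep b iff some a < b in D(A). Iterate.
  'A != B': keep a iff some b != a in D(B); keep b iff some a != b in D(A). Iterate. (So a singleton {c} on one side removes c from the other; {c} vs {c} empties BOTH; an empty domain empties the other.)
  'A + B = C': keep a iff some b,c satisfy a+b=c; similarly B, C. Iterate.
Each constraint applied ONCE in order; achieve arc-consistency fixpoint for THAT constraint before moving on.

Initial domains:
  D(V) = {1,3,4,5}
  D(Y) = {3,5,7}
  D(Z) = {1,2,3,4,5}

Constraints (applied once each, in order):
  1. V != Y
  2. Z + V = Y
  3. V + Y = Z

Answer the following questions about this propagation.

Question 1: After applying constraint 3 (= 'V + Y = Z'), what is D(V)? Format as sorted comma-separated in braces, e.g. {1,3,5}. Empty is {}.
Answer: {1}

Derivation:
Constraint 1 (V != Y) on D(V)={1,3,4,5} D(Y)={3,5,7}: no change
Constraint 2 (Z + V = Y) on D(Z)={1,2,3,4,5} D(V)={1,3,4,5} D(Y)={3,5,7}: Z {1,2,3,4,5}->{1,2,3,4}
Constraint 3 (V + Y = Z) on D(V)={1,3,4,5} D(Y)={3,5,7} D(Z)={1,2,3,4}: V {1,3,4,5}->{1}; Y {3,5,7}->{3}; Z {1,2,3,4}->{4}
So after constraint 3: D(V) = {1}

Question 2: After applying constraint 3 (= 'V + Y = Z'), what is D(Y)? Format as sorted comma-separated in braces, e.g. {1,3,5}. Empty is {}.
Constraint 1 (V != Y) on D(V)={1,3,4,5} D(Y)={3,5,7}: no change
Constraint 2 (Z + V = Y) on D(Z)={1,2,3,4,5} D(V)={1,3,4,5} D(Y)={3,5,7}: Z {1,2,3,4,5}->{1,2,3,4}
Constraint 3 (V + Y = Z) on D(V)={1,3,4,5} D(Y)={3,5,7} D(Z)={1,2,3,4}: V {1,3,4,5}->{1}; Y {3,5,7}->{3}; Z {1,2,3,4}->{4}
So after constraint 3: D(Y) = {3}

Answer: {3}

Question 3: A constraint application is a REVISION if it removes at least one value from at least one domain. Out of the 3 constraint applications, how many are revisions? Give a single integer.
Answer: 2

Derivation:
Constraint 1 (V != Y) on D(V)={1,3,4,5} D(Y)={3,5,7}: no change => not a revision
Constraint 2 (Z + V = Y) on D(Z)={1,2,3,4,5} D(V)={1,3,4,5} D(Y)={3,5,7}: Z {1,2,3,4,5}->{1,2,3,4} => REVISION
Constraint 3 (V + Y = Z) on D(V)={1,3,4,5} D(Y)={3,5,7} D(Z)={1,2,3,4}: V {1,3,4,5}->{1}; Y {3,5,7}->{3}; Z {1,2,3,4}->{4} => REVISION
Total revisions = 2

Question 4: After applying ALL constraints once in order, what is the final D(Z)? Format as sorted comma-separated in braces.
Constraint 1 (V != Y) on D(V)={1,3,4,5} D(Y)={3,5,7}: no change
Constraint 2 (Z + V = Y) on D(Z)={1,2,3,4,5} D(V)={1,3,4,5} D(Y)={3,5,7}: Z {1,2,3,4,5}->{1,2,3,4}
Constraint 3 (V + Y = Z) on D(V)={1,3,4,5} D(Y)={3,5,7} D(Z)={1,2,3,4}: V {1,3,4,5}->{1}; Y {3,5,7}->{3}; Z {1,2,3,4}->{4}
So after all 3 constraints: D(Z) = {4}

Answer: {4}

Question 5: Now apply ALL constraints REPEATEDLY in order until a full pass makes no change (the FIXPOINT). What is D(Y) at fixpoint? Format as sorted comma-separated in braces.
Answer: {}

Derivation:
pass 0 (initial): D(Y)={3,5,7}
pass 1: V {1,3,4,5}->{1}; Y {3,5,7}->{3}; Z {1,2,3,4,5}->{4}
pass 2: V {1}->{}; Y {3}->{}; Z {4}->{}
pass 3: no change
Fixpoint after 3 passes: D(Y) = {}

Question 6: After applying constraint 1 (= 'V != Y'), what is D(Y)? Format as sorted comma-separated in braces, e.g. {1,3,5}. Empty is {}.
Constraint 1 (V != Y) on D(V)={1,3,4,5} D(Y)={3,5,7}: no change
So after constraint 1: D(Y) = {3,5,7}

Answer: {3,5,7}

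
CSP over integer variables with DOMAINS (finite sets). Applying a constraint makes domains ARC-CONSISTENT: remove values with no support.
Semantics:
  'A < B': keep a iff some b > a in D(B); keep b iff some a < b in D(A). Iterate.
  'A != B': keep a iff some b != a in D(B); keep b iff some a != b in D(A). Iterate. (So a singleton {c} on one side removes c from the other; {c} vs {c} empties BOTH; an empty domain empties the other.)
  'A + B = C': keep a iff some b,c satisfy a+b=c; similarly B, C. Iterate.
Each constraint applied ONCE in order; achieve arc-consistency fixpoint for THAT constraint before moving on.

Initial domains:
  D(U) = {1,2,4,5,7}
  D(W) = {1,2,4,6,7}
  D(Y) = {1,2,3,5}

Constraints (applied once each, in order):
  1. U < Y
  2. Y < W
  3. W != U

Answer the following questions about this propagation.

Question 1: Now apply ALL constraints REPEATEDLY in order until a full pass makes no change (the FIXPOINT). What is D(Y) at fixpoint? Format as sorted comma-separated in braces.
Answer: {2,3,5}

Derivation:
pass 0 (initial): D(Y)={1,2,3,5}
pass 1: U {1,2,4,5,7}->{1,2,4}; W {1,2,4,6,7}->{4,6,7}; Y {1,2,3,5}->{2,3,5}
pass 2: no change
Fixpoint after 2 passes: D(Y) = {2,3,5}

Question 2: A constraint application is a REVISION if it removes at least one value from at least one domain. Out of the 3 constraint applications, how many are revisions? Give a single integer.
Answer: 2

Derivation:
Constraint 1 (U < Y) on D(U)={1,2,4,5,7} D(Y)={1,2,3,5}: U {1,2,4,5,7}->{1,2,4}; Y {1,2,3,5}->{2,3,5} => REVISION
Constraint 2 (Y < W) on D(Y)={2,3,5} D(W)={1,2,4,6,7}: W {1,2,4,6,7}->{4,6,7} => REVISION
Constraint 3 (W != U) on D(W)={4,6,7} D(U)={1,2,4}: no change => not a revision
Total revisions = 2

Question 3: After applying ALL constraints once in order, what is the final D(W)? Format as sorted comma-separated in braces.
Answer: {4,6,7}

Derivation:
Constraint 1 (U < Y) on D(U)={1,2,4,5,7} D(Y)={1,2,3,5}: U {1,2,4,5,7}->{1,2,4}; Y {1,2,3,5}->{2,3,5}
Constraint 2 (Y < W) on D(Y)={2,3,5} D(W)={1,2,4,6,7}: W {1,2,4,6,7}->{4,6,7}
Constraint 3 (W != U) on D(W)={4,6,7} D(U)={1,2,4}: no change
So after all 3 constraints: D(W) = {4,6,7}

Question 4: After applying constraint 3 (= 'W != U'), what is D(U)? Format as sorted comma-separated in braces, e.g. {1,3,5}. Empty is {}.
Constraint 1 (U < Y) on D(U)={1,2,4,5,7} D(Y)={1,2,3,5}: U {1,2,4,5,7}->{1,2,4}; Y {1,2,3,5}->{2,3,5}
Constraint 2 (Y < W) on D(Y)={2,3,5} D(W)={1,2,4,6,7}: W {1,2,4,6,7}->{4,6,7}
Constraint 3 (W != U) on D(W)={4,6,7} D(U)={1,2,4}: no change
So after constraint 3: D(U) = {1,2,4}

Answer: {1,2,4}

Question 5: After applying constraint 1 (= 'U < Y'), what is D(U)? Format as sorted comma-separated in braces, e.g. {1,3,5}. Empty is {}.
Answer: {1,2,4}

Derivation:
Constraint 1 (U < Y) on D(U)={1,2,4,5,7} D(Y)={1,2,3,5}: U {1,2,4,5,7}->{1,2,4}; Y {1,2,3,5}->{2,3,5}
So after constraint 1: D(U) = {1,2,4}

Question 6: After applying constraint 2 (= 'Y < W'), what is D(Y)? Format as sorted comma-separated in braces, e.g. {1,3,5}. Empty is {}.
Constraint 1 (U < Y) on D(U)={1,2,4,5,7} D(Y)={1,2,3,5}: U {1,2,4,5,7}->{1,2,4}; Y {1,2,3,5}->{2,3,5}
Constraint 2 (Y < W) on D(Y)={2,3,5} D(W)={1,2,4,6,7}: W {1,2,4,6,7}->{4,6,7}
So after constraint 2: D(Y) = {2,3,5}

Answer: {2,3,5}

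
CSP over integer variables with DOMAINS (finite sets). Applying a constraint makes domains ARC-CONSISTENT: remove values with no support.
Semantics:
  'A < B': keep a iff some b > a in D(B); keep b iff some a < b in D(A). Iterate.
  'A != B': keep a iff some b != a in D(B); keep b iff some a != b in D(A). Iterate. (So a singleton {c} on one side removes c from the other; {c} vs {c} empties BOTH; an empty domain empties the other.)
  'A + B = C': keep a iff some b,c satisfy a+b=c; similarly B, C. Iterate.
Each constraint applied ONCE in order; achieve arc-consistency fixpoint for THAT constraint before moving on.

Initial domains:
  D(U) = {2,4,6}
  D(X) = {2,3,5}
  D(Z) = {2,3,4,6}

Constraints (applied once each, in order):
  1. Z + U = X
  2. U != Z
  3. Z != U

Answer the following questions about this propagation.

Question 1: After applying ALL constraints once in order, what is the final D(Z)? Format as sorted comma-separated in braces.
Constraint 1 (Z + U = X) on D(Z)={2,3,4,6} D(U)={2,4,6} D(X)={2,3,5}: Z {2,3,4,6}->{3}; U {2,4,6}->{2}; X {2,3,5}->{5}
Constraint 2 (U != Z) on D(U)={2} D(Z)={3}: no change
Constraint 3 (Z != U) on D(Z)={3} D(U)={2}: no change
So after all 3 constraints: D(Z) = {3}

Answer: {3}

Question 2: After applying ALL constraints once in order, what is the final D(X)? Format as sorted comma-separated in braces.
Constraint 1 (Z + U = X) on D(Z)={2,3,4,6} D(U)={2,4,6} D(X)={2,3,5}: Z {2,3,4,6}->{3}; U {2,4,6}->{2}; X {2,3,5}->{5}
Constraint 2 (U != Z) on D(U)={2} D(Z)={3}: no change
Constraint 3 (Z != U) on D(Z)={3} D(U)={2}: no change
So after all 3 constraints: D(X) = {5}

Answer: {5}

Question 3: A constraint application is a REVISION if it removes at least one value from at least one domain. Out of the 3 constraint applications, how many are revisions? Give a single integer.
Answer: 1

Derivation:
Constraint 1 (Z + U = X) on D(Z)={2,3,4,6} D(U)={2,4,6} D(X)={2,3,5}: Z {2,3,4,6}->{3}; U {2,4,6}->{2}; X {2,3,5}->{5} => REVISION
Constraint 2 (U != Z) on D(U)={2} D(Z)={3}: no change => not a revision
Constraint 3 (Z != U) on D(Z)={3} D(U)={2}: no change => not a revision
Total revisions = 1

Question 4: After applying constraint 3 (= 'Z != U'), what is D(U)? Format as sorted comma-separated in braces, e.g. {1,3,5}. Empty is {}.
Answer: {2}

Derivation:
Constraint 1 (Z + U = X) on D(Z)={2,3,4,6} D(U)={2,4,6} D(X)={2,3,5}: Z {2,3,4,6}->{3}; U {2,4,6}->{2}; X {2,3,5}->{5}
Constraint 2 (U != Z) on D(U)={2} D(Z)={3}: no change
Constraint 3 (Z != U) on D(Z)={3} D(U)={2}: no change
So after constraint 3: D(U) = {2}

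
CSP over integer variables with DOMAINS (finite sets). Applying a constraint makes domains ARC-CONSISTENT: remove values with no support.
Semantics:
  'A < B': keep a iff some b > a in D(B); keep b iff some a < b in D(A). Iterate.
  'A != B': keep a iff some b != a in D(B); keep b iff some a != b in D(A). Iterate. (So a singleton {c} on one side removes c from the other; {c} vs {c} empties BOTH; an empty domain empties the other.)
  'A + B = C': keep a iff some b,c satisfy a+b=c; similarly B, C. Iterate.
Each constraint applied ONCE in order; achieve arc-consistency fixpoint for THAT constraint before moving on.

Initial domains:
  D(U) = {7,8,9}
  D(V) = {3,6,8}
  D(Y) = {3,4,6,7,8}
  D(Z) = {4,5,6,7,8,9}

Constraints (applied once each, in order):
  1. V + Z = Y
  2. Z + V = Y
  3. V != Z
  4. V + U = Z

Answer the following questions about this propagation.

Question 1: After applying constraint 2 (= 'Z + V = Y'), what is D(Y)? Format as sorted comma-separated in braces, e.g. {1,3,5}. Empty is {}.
Constraint 1 (V + Z = Y) on D(V)={3,6,8} D(Z)={4,5,6,7,8,9} D(Y)={3,4,6,7,8}: V {3,6,8}->{3}; Z {4,5,6,7,8,9}->{4,5}; Y {3,4,6,7,8}->{7,8}
Constraint 2 (Z + V = Y) on D(Z)={4,5} D(V)={3} D(Y)={7,8}: no change
So after constraint 2: D(Y) = {7,8}

Answer: {7,8}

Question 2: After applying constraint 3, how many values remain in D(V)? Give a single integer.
Constraint 1 (V + Z = Y) on D(V)={3,6,8} D(Z)={4,5,6,7,8,9} D(Y)={3,4,6,7,8}: V {3,6,8}->{3}; Z {4,5,6,7,8,9}->{4,5}; Y {3,4,6,7,8}->{7,8}
Constraint 2 (Z + V = Y) on D(Z)={4,5} D(V)={3} D(Y)={7,8}: no change
Constraint 3 (V != Z) on D(V)={3} D(Z)={4,5}: no change
So after constraint 3: D(V)={3}, size = 1

Answer: 1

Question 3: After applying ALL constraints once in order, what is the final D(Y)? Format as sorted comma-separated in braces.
Answer: {7,8}

Derivation:
Constraint 1 (V + Z = Y) on D(V)={3,6,8} D(Z)={4,5,6,7,8,9} D(Y)={3,4,6,7,8}: V {3,6,8}->{3}; Z {4,5,6,7,8,9}->{4,5}; Y {3,4,6,7,8}->{7,8}
Constraint 2 (Z + V = Y) on D(Z)={4,5} D(V)={3} D(Y)={7,8}: no change
Constraint 3 (V != Z) on D(V)={3} D(Z)={4,5}: no change
Constraint 4 (V + U = Z) on D(V)={3} D(U)={7,8,9} D(Z)={4,5}: V {3}->{}; U {7,8,9}->{}; Z {4,5}->{}
So after all 4 constraints: D(Y) = {7,8}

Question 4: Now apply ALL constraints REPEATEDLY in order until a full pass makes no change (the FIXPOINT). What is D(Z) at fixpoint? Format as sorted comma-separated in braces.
pass 0 (initial): D(Z)={4,5,6,7,8,9}
pass 1: U {7,8,9}->{}; V {3,6,8}->{}; Y {3,4,6,7,8}->{7,8}; Z {4,5,6,7,8,9}->{}
pass 2: Y {7,8}->{}
pass 3: no change
Fixpoint after 3 passes: D(Z) = {}

Answer: {}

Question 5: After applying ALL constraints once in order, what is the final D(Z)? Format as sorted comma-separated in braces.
Answer: {}

Derivation:
Constraint 1 (V + Z = Y) on D(V)={3,6,8} D(Z)={4,5,6,7,8,9} D(Y)={3,4,6,7,8}: V {3,6,8}->{3}; Z {4,5,6,7,8,9}->{4,5}; Y {3,4,6,7,8}->{7,8}
Constraint 2 (Z + V = Y) on D(Z)={4,5} D(V)={3} D(Y)={7,8}: no change
Constraint 3 (V != Z) on D(V)={3} D(Z)={4,5}: no change
Constraint 4 (V + U = Z) on D(V)={3} D(U)={7,8,9} D(Z)={4,5}: V {3}->{}; U {7,8,9}->{}; Z {4,5}->{}
So after all 4 constraints: D(Z) = {}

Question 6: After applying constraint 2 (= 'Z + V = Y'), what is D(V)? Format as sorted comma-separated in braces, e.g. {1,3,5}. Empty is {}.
Constraint 1 (V + Z = Y) on D(V)={3,6,8} D(Z)={4,5,6,7,8,9} D(Y)={3,4,6,7,8}: V {3,6,8}->{3}; Z {4,5,6,7,8,9}->{4,5}; Y {3,4,6,7,8}->{7,8}
Constraint 2 (Z + V = Y) on D(Z)={4,5} D(V)={3} D(Y)={7,8}: no change
So after constraint 2: D(V) = {3}

Answer: {3}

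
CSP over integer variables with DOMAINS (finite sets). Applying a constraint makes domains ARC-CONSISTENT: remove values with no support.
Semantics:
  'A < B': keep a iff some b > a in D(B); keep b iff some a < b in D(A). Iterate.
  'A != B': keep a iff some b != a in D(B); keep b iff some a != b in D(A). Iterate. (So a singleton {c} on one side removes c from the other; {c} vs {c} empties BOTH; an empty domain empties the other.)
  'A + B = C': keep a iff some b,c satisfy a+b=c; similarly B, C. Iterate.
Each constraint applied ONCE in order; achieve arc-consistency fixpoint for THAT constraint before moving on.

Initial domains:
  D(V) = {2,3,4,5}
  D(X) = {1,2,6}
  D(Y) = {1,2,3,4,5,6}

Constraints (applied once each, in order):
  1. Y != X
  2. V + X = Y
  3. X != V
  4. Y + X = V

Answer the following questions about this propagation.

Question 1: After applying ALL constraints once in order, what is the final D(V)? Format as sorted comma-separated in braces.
Constraint 1 (Y != X) on D(Y)={1,2,3,4,5,6} D(X)={1,2,6}: no change
Constraint 2 (V + X = Y) on D(V)={2,3,4,5} D(X)={1,2,6} D(Y)={1,2,3,4,5,6}: X {1,2,6}->{1,2}; Y {1,2,3,4,5,6}->{3,4,5,6}
Constraint 3 (X != V) on D(X)={1,2} D(V)={2,3,4,5}: no change
Constraint 4 (Y + X = V) on D(Y)={3,4,5,6} D(X)={1,2} D(V)={2,3,4,5}: Y {3,4,5,6}->{3,4}; V {2,3,4,5}->{4,5}
So after all 4 constraints: D(V) = {4,5}

Answer: {4,5}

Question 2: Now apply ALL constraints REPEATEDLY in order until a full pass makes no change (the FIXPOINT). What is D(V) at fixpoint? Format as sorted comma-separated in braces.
Answer: {}

Derivation:
pass 0 (initial): D(V)={2,3,4,5}
pass 1: V {2,3,4,5}->{4,5}; X {1,2,6}->{1,2}; Y {1,2,3,4,5,6}->{3,4}
pass 2: V {4,5}->{}; X {1,2}->{}; Y {3,4}->{}
pass 3: no change
Fixpoint after 3 passes: D(V) = {}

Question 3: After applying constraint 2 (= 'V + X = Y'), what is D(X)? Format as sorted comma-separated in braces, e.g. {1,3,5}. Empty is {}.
Constraint 1 (Y != X) on D(Y)={1,2,3,4,5,6} D(X)={1,2,6}: no change
Constraint 2 (V + X = Y) on D(V)={2,3,4,5} D(X)={1,2,6} D(Y)={1,2,3,4,5,6}: X {1,2,6}->{1,2}; Y {1,2,3,4,5,6}->{3,4,5,6}
So after constraint 2: D(X) = {1,2}

Answer: {1,2}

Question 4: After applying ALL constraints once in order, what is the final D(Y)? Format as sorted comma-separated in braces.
Constraint 1 (Y != X) on D(Y)={1,2,3,4,5,6} D(X)={1,2,6}: no change
Constraint 2 (V + X = Y) on D(V)={2,3,4,5} D(X)={1,2,6} D(Y)={1,2,3,4,5,6}: X {1,2,6}->{1,2}; Y {1,2,3,4,5,6}->{3,4,5,6}
Constraint 3 (X != V) on D(X)={1,2} D(V)={2,3,4,5}: no change
Constraint 4 (Y + X = V) on D(Y)={3,4,5,6} D(X)={1,2} D(V)={2,3,4,5}: Y {3,4,5,6}->{3,4}; V {2,3,4,5}->{4,5}
So after all 4 constraints: D(Y) = {3,4}

Answer: {3,4}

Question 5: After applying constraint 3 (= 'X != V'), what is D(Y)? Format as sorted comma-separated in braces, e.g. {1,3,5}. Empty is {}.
Constraint 1 (Y != X) on D(Y)={1,2,3,4,5,6} D(X)={1,2,6}: no change
Constraint 2 (V + X = Y) on D(V)={2,3,4,5} D(X)={1,2,6} D(Y)={1,2,3,4,5,6}: X {1,2,6}->{1,2}; Y {1,2,3,4,5,6}->{3,4,5,6}
Constraint 3 (X != V) on D(X)={1,2} D(V)={2,3,4,5}: no change
So after constraint 3: D(Y) = {3,4,5,6}

Answer: {3,4,5,6}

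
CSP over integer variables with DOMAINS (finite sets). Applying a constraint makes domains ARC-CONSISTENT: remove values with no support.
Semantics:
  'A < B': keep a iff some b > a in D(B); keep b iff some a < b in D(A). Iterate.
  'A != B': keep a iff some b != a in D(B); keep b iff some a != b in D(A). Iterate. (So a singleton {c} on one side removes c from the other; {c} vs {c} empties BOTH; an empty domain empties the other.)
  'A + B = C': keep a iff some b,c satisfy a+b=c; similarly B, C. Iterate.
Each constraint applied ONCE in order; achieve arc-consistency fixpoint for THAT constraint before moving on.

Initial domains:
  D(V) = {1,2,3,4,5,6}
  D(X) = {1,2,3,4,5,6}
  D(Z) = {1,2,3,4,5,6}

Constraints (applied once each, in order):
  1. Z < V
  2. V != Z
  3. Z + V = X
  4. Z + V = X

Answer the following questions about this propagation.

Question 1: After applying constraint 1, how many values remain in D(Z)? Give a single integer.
Answer: 5

Derivation:
Constraint 1 (Z < V) on D(Z)={1,2,3,4,5,6} D(V)={1,2,3,4,5,6}: Z {1,2,3,4,5,6}->{1,2,3,4,5}; V {1,2,3,4,5,6}->{2,3,4,5,6}
So after constraint 1: D(Z)={1,2,3,4,5}, size = 5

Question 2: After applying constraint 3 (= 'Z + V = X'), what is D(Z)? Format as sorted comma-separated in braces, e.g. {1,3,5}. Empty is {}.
Answer: {1,2,3,4}

Derivation:
Constraint 1 (Z < V) on D(Z)={1,2,3,4,5,6} D(V)={1,2,3,4,5,6}: Z {1,2,3,4,5,6}->{1,2,3,4,5}; V {1,2,3,4,5,6}->{2,3,4,5,6}
Constraint 2 (V != Z) on D(V)={2,3,4,5,6} D(Z)={1,2,3,4,5}: no change
Constraint 3 (Z + V = X) on D(Z)={1,2,3,4,5} D(V)={2,3,4,5,6} D(X)={1,2,3,4,5,6}: Z {1,2,3,4,5}->{1,2,3,4}; V {2,3,4,5,6}->{2,3,4,5}; X {1,2,3,4,5,6}->{3,4,5,6}
So after constraint 3: D(Z) = {1,2,3,4}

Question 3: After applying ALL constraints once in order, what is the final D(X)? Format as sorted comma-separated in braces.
Answer: {3,4,5,6}

Derivation:
Constraint 1 (Z < V) on D(Z)={1,2,3,4,5,6} D(V)={1,2,3,4,5,6}: Z {1,2,3,4,5,6}->{1,2,3,4,5}; V {1,2,3,4,5,6}->{2,3,4,5,6}
Constraint 2 (V != Z) on D(V)={2,3,4,5,6} D(Z)={1,2,3,4,5}: no change
Constraint 3 (Z + V = X) on D(Z)={1,2,3,4,5} D(V)={2,3,4,5,6} D(X)={1,2,3,4,5,6}: Z {1,2,3,4,5}->{1,2,3,4}; V {2,3,4,5,6}->{2,3,4,5}; X {1,2,3,4,5,6}->{3,4,5,6}
Constraint 4 (Z + V = X) on D(Z)={1,2,3,4} D(V)={2,3,4,5} D(X)={3,4,5,6}: no change
So after all 4 constraints: D(X) = {3,4,5,6}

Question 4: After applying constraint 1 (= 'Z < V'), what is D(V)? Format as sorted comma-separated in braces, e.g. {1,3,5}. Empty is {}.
Answer: {2,3,4,5,6}

Derivation:
Constraint 1 (Z < V) on D(Z)={1,2,3,4,5,6} D(V)={1,2,3,4,5,6}: Z {1,2,3,4,5,6}->{1,2,3,4,5}; V {1,2,3,4,5,6}->{2,3,4,5,6}
So after constraint 1: D(V) = {2,3,4,5,6}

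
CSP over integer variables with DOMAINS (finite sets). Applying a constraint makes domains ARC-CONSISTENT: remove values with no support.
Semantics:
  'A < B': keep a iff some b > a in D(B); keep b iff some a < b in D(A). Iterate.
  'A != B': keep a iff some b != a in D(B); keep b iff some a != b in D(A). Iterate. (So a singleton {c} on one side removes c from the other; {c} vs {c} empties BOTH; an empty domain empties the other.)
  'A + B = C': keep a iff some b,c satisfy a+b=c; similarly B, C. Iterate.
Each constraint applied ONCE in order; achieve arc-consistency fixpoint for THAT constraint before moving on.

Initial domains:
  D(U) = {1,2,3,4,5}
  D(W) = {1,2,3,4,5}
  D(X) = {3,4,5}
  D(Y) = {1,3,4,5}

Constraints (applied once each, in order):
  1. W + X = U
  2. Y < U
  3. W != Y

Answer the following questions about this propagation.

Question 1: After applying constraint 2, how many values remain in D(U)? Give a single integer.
Answer: 2

Derivation:
Constraint 1 (W + X = U) on D(W)={1,2,3,4,5} D(X)={3,4,5} D(U)={1,2,3,4,5}: W {1,2,3,4,5}->{1,2}; X {3,4,5}->{3,4}; U {1,2,3,4,5}->{4,5}
Constraint 2 (Y < U) on D(Y)={1,3,4,5} D(U)={4,5}: Y {1,3,4,5}->{1,3,4}
So after constraint 2: D(U)={4,5}, size = 2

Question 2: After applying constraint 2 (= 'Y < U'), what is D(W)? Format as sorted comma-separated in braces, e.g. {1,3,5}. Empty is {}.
Answer: {1,2}

Derivation:
Constraint 1 (W + X = U) on D(W)={1,2,3,4,5} D(X)={3,4,5} D(U)={1,2,3,4,5}: W {1,2,3,4,5}->{1,2}; X {3,4,5}->{3,4}; U {1,2,3,4,5}->{4,5}
Constraint 2 (Y < U) on D(Y)={1,3,4,5} D(U)={4,5}: Y {1,3,4,5}->{1,3,4}
So after constraint 2: D(W) = {1,2}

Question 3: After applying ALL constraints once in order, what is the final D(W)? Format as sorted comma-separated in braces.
Answer: {1,2}

Derivation:
Constraint 1 (W + X = U) on D(W)={1,2,3,4,5} D(X)={3,4,5} D(U)={1,2,3,4,5}: W {1,2,3,4,5}->{1,2}; X {3,4,5}->{3,4}; U {1,2,3,4,5}->{4,5}
Constraint 2 (Y < U) on D(Y)={1,3,4,5} D(U)={4,5}: Y {1,3,4,5}->{1,3,4}
Constraint 3 (W != Y) on D(W)={1,2} D(Y)={1,3,4}: no change
So after all 3 constraints: D(W) = {1,2}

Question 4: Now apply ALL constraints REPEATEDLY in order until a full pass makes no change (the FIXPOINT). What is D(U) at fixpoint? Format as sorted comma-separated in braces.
Answer: {4,5}

Derivation:
pass 0 (initial): D(U)={1,2,3,4,5}
pass 1: U {1,2,3,4,5}->{4,5}; W {1,2,3,4,5}->{1,2}; X {3,4,5}->{3,4}; Y {1,3,4,5}->{1,3,4}
pass 2: no change
Fixpoint after 2 passes: D(U) = {4,5}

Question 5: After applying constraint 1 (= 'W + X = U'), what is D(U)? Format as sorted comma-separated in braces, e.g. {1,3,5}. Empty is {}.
Answer: {4,5}

Derivation:
Constraint 1 (W + X = U) on D(W)={1,2,3,4,5} D(X)={3,4,5} D(U)={1,2,3,4,5}: W {1,2,3,4,5}->{1,2}; X {3,4,5}->{3,4}; U {1,2,3,4,5}->{4,5}
So after constraint 1: D(U) = {4,5}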